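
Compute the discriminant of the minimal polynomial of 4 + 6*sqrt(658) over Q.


The element 4 + 6*sqrt(658) has minimal polynomial:
x^2 - 8*x - 23672
Discriminant = (-8)^2 - 4*(-23672)
= 64 + 94688
= 94752

94752


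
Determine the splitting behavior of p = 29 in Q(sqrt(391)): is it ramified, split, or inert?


K = Q(sqrt(391)). Since d mod 4 = 3, disc(K) = 1564.
Check p | disc: 1564 mod 29 = 27.
p does not divide disc. Compute Legendre symbol (d/p):
14^((29-1)/2) mod 29 = -1
(d/p) = -1, so p is inert: (p) stays prime with e=1, f=2, g=1.
Therefore p is inert.

inert


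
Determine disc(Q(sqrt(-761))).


For K = Q(sqrt(d)) with d squarefree: disc(K) = d if d = 1 mod 4, and disc(K) = 4d if d = 2 or 3 mod 4.
Here d = -761, and d mod 4 = 3.
d = 3 mod 4, not 1 (O_K = Z[sqrt(d)]), so disc(K) = 4d = 4 * (-761) = -3044

-3044


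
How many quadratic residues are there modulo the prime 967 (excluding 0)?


For prime p, the number of non-zero quadratic residues is (p-1)/2.
= (967-1)/2
= 483

483


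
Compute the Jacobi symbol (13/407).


Compute (13/407) via quadratic reciprocity:
  reciprocity: (13/407) -> +(407/13)
  reduce: (4/13)
  pull out 2: (2/13) = -1  (since 13 mod 8 = 5)
  pull out 2: (2/13) = -1  (since 13 mod 8 = 5)
  (1/13) = 1
Product of signs = 1

1


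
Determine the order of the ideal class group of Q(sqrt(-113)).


K = Q(sqrt(-113)). d mod 4 = 3, so D = disc(K) = 4d = -452
h(K) equals the number of primitive reduced positive-definite forms (a, b, c) = a*x^2 + b*x*y + c*y^2 with b^2 - 4ac = D,
where reduced means |b| <= a <= c, with b >= 0 whenever |b| = a or a = c, and primitive means gcd(a, b, c) = 1.
Reduced forces 3a^2 <= |D| = 452, so 1 <= a <= 12; b must have the parity of D, and c = (b^2 - D)/(4a) must be an integer >= a.
Enumerate a = 1..12, b in [-a, a]:
  a=1: (1, 0, 113)  [1]
  a=2: (2, 2, 57)  [1]
  a=3: (3, -2, 38), (3, 2, 38)  [2]
  a=4..5: none
  a=6: (6, -2, 19), (6, 2, 19)  [2]
  a=7..8: none
  a=9: (9, -4, 13), (9, 4, 13)  [2]
  a=10..12: none
Total reduced forms: 1 + 1 + 2 + 2 + 2 = 8
h = 8

8


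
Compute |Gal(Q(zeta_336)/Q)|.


|Gal(Q(zeta_336)/Q)| = phi(336)
= 96

96


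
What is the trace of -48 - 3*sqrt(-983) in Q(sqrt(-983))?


Tr(a + b*sqrt(d)) = (a + b*sqrt(d)) + (a - b*sqrt(d)) = 2a
= 2 * (-48)
= -96

-96


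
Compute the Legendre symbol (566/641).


p = 641 is prime, so compute (566/641) with the reciprocity algorithm (Jacobi-symbol steps: pull out 2s via (2/n), flip via reciprocity, reduce):
  pull out 2: (2/641) = +1  (since 641 mod 8 = 1)
  reciprocity: (283/641) -> +(641/283)
  reduce: (75/283)
  reciprocity: (75/283) -> -(283/75)
  reduce: (58/75)
  pull out 2: (2/75) = -1  (since 75 mod 8 = 3)
  reciprocity: (29/75) -> +(75/29)
  reduce: (17/29)
  reciprocity: (17/29) -> +(29/17)
  reduce: (12/17)
  pull out 2: (2/17) = +1  (since 17 mod 8 = 1)
  pull out 2: (2/17) = +1  (since 17 mod 8 = 1)
  reciprocity: (3/17) -> +(17/3)
  reduce: (2/3)
  pull out 2: (2/3) = -1  (since 3 mod 8 = 3)
  (1/3) = 1
Product of signs = -1
(566/641) = -1

-1


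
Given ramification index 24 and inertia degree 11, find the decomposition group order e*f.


|D_P| = e * f
= 24 * 11
= 264

264


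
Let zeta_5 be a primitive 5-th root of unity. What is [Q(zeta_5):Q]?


The degree equals Euler's totient phi(5).
5 = 5
phi(5) = 4

4


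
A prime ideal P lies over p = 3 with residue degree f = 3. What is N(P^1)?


N(P^a) = p^(a*f)
= 3^(1*3)
= 3^3
= 27

27


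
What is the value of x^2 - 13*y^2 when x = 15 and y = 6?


x^2 - d*y^2
= 15^2 - 13*6^2
= 225 - 468
= -243

-243


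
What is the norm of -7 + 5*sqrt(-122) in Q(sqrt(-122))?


N(a + b*sqrt(d)) = a^2 - d*b^2
= (-7)^2 - (-122)*(5)^2
= 49 + 3050
= 3099

3099


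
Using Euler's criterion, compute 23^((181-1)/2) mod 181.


p = 181 is prime and the exponent is (p-1)/2 = 90, so by Euler's criterion 23^90 = (23/181) = +1 or -1 mod 181.
Compute by square-and-multiply:
  90 = 64 + 16 + 8 + 2 (binary 1011010)
  Repeated squaring mod 181: 23^1 = 23, 23^2 = 167, 23^4 = 15, 23^8 = 44, 23^16 = 126, 23^32 = 129, 23^64 = 170
  23^90 = 23^64 * 23^16 * 23^8 * 23^2 = 170 * 126 * 44 * 167 mod 181
    170 * 126 = 21420 = 62 mod 181
    62 * 44 = 2728 = 13 mod 181
    13 * 167 = 2171 = 180 mod 181
  23^90 = 180 mod 181
Result 180 = p - 1 = -1 mod 181: 23 is a quadratic non-residue mod 181. As a residue in [0, p-1] the value is 180.
23^90 mod 181 = 180

180


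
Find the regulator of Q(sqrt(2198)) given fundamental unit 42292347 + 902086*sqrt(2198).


epsilon = 42292347 + 902086*sqrt(2198)
= 8.4585e+07
R = ln(8.4585e+07)
= 18.2533

18.2533


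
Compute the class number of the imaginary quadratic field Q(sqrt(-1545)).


K = Q(sqrt(-1545)). d mod 4 = 3, so D = disc(K) = 4d = -6180
h(K) equals the number of primitive reduced positive-definite forms (a, b, c) = a*x^2 + b*x*y + c*y^2 with b^2 - 4ac = D,
where reduced means |b| <= a <= c, with b >= 0 whenever |b| = a or a = c, and primitive means gcd(a, b, c) = 1.
Reduced forces 3a^2 <= |D| = 6180, so 1 <= a <= 45; b must have the parity of D, and c = (b^2 - D)/(4a) must be an integer >= a.
Enumerate a = 1..45, b in [-a, a]:
  a=1: (1, 0, 1545)  [1]
  a=2: (2, 2, 773)  [1]
  a=3: (3, 0, 515)  [1]
  a=4: none
  a=5: (5, 0, 309)  [1]
  a=6: (6, 6, 259)  [1]
  a=7: (7, -6, 222), (7, 6, 222)  [2]
  a=8..9: none
  a=10: (10, 10, 157)  [1]
  a=11..13: none
  a=14: (14, -6, 111), (14, 6, 111)  [2]
  a=15: (15, 0, 103)  [1]
  a=16: none
  a=17: (17, -12, 93), (17, 12, 93)  [2]
  a=18..20: none
  a=21: (21, -6, 74), (21, 6, 74)  [2]
  a=22..29: none
  a=30: (30, 30, 59)  [1]
  a=31: (31, -12, 51), (31, 12, 51)  [2]
  a=32..33: none
  a=34: (34, -22, 49), (34, 22, 49)  [2]
  a=35: (35, -20, 47), (35, 20, 47)  [2]
  a=36: none
  a=37: (37, -6, 42), (37, 6, 42)  [2]
  a=38..45: none
Total reduced forms: 1 + 1 + 1 + 1 + 1 + 2 + 1 + 2 + 1 + 2 + 2 + 1 + 2 + 2 + 2 + 2 = 24
h = 24

24


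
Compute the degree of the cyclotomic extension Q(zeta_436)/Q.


The degree equals Euler's totient phi(436).
436 = 2^2 * 109
phi(436) = 216

216


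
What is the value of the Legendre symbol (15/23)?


p = 23 is prime, so compute (15/23) with the reciprocity algorithm (Jacobi-symbol steps: pull out 2s via (2/n), flip via reciprocity, reduce):
  reciprocity: (15/23) -> -(23/15)
  reduce: (8/15)
  pull out 2: (2/15) = +1  (since 15 mod 8 = 7)
  pull out 2: (2/15) = +1  (since 15 mod 8 = 7)
  pull out 2: (2/15) = +1  (since 15 mod 8 = 7)
  (1/15) = 1
Product of signs = -1
(15/23) = -1

-1


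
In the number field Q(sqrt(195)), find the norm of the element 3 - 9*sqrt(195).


N(a + b*sqrt(d)) = a^2 - d*b^2
= (3)^2 - (195)*(-9)^2
= 9 - 15795
= -15786

-15786


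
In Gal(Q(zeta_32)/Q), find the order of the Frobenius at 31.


The Frobenius at p in Gal(Q(zeta_n)/Q) = (Z/nZ)* is the class of p, so its order is ord_32(31), the smallest k >= 1 with 31^k = 1 mod 32.
n = 32 = 2^5, phi(32) = 16; the order divides phi(n).
Divisors of 16: 1, 2, 4, 8, 16
Repeated squaring mod 32: 31^1 = 31, 31^2 = 1, 31^4 = 1, 31^8 = 1, 31^16 = 1
Test divisors in increasing order:
  k=1: 31^1 = 31 mod 32
  k=2: 31^2 = 1 mod 32  <- first divisor giving 1
Order = 2

2


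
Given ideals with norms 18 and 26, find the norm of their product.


N(IJ) = N(I) * N(J)
= 18 * 26
= 468

468


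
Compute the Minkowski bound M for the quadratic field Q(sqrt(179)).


d = 179, d mod 4 = 3, so disc(K) = 4d = 716; |disc(K)| = 716
Real quadratic field, so n = 2, s = r2 = 0, r1 = 2
M = (n!/n^n) * (4/pi)^s * sqrt(|disc(K)|) = (2!/2^2) * (4/pi)^0 * sqrt(716)
= 0.5 * 1.000000 * 26.758176
= 13.3791

13.3791


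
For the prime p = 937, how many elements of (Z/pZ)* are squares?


For prime p, the number of non-zero quadratic residues is (p-1)/2.
= (937-1)/2
= 468

468


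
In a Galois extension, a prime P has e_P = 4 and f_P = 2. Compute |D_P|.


|D_P| = e * f
= 4 * 2
= 8

8


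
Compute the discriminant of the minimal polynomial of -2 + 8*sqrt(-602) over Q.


The element -2 + 8*sqrt(-602) has minimal polynomial:
x^2 + 4*x + 38532
Discriminant = (4)^2 - 4*(38532)
= 16 - 154128
= -154112

-154112


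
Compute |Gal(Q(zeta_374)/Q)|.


|Gal(Q(zeta_374)/Q)| = phi(374)
= 160

160


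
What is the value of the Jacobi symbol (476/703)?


Compute (476/703) via quadratic reciprocity:
  pull out 2: (2/703) = +1  (since 703 mod 8 = 7)
  pull out 2: (2/703) = +1  (since 703 mod 8 = 7)
  reciprocity: (119/703) -> -(703/119)
  reduce: (108/119)
  pull out 2: (2/119) = +1  (since 119 mod 8 = 7)
  pull out 2: (2/119) = +1  (since 119 mod 8 = 7)
  reciprocity: (27/119) -> -(119/27)
  reduce: (11/27)
  reciprocity: (11/27) -> -(27/11)
  reduce: (5/11)
  reciprocity: (5/11) -> +(11/5)
  reduce: (1/5)
  (1/5) = 1
Product of signs = -1

-1


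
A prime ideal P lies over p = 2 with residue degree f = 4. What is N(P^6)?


N(P^a) = p^(a*f)
= 2^(6*4)
= 2^24
= 16777216

16777216


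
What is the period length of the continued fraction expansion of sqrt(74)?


Run the CF algorithm for sqrt(74).
a_0 = floor(sqrt(74)) = 8; set m_0=0, q_0=1.
Recurrence: m' = q*a - m,  q' = (d - m'^2)/q,  a' = floor((a_0 + m')/q').
  step 1: m=8, q=10, a=1
  step 2: m=2, q=7, a=1
  step 3: m=5, q=7, a=1
  step 4: m=2, q=10, a=1
  step 5: m=8, q=1, a=16
a_5 = 2*a_0 = 16, so the period closes here.
sqrt(74) = [8; 1, 1, 1, 1, 16]
Period length = 5

5


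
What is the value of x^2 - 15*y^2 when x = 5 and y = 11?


x^2 - d*y^2
= 5^2 - 15*11^2
= 25 - 1815
= -1790

-1790


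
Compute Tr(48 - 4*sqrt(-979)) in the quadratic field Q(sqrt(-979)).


Tr(a + b*sqrt(d)) = (a + b*sqrt(d)) + (a - b*sqrt(d)) = 2a
= 2 * (48)
= 96

96


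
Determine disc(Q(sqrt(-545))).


For K = Q(sqrt(d)) with d squarefree: disc(K) = d if d = 1 mod 4, and disc(K) = 4d if d = 2 or 3 mod 4.
Here d = -545, and d mod 4 = 3.
d = 3 mod 4, not 1 (O_K = Z[sqrt(d)]), so disc(K) = 4d = 4 * (-545) = -2180

-2180


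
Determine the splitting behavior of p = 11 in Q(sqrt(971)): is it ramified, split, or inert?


K = Q(sqrt(971)). Since d mod 4 = 3, disc(K) = 3884.
Check p | disc: 3884 mod 11 = 1.
p does not divide disc. Compute Legendre symbol (d/p):
3^((11-1)/2) mod 11 = 1
(d/p) = 1, so p splits: (p) = P*P' with e=1, f=1, g=2.
Therefore p is split.

split


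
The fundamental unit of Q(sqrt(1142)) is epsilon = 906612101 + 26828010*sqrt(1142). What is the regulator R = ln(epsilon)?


epsilon = 906612101 + 26828010*sqrt(1142)
= 1.8132e+09
R = ln(1.8132e+09)
= 21.3184

21.3184


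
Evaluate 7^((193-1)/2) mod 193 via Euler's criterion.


p = 193 is prime and the exponent is (p-1)/2 = 96, so by Euler's criterion 7^96 = (7/193) = +1 or -1 mod 193.
Compute by square-and-multiply:
  96 = 64 + 32 (binary 1100000)
  Repeated squaring mod 193: 7^1 = 7, 7^2 = 49, 7^4 = 85, 7^8 = 84, 7^16 = 108, 7^32 = 84, 7^64 = 108
  7^96 = 7^64 * 7^32 = 108 * 84 mod 193
    108 * 84 = 9072 = 1 mod 193
  7^96 = 1 mod 193
Result 1: 7 is a quadratic residue mod 193.
7^96 mod 193 = 1

1


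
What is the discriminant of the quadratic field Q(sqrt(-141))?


For K = Q(sqrt(d)) with d squarefree: disc(K) = d if d = 1 mod 4, and disc(K) = 4d if d = 2 or 3 mod 4.
Here d = -141, and d mod 4 = 3.
d = 3 mod 4, not 1 (O_K = Z[sqrt(d)]), so disc(K) = 4d = 4 * (-141) = -564

-564


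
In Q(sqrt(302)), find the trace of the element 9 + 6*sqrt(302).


Tr(a + b*sqrt(d)) = (a + b*sqrt(d)) + (a - b*sqrt(d)) = 2a
= 2 * (9)
= 18

18


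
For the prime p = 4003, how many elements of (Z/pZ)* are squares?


For prime p, the number of non-zero quadratic residues is (p-1)/2.
= (4003-1)/2
= 2001

2001


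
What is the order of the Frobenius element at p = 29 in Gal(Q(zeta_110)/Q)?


The Frobenius at p in Gal(Q(zeta_n)/Q) = (Z/nZ)* is the class of p, so its order is ord_110(29), the smallest k >= 1 with 29^k = 1 mod 110.
n = 110 = 2 * 5 * 11, phi(110) = 40; the order divides phi(n).
Divisors of 40: 1, 2, 4, 5, 8, 10, 20, 40
Repeated squaring mod 110: 29^1 = 29, 29^2 = 71, 29^4 = 91, 29^8 = 31, 29^16 = 81, 29^32 = 71
Test divisors in increasing order:
  k=1: 29^1 = 29 mod 110
  k=2: 29^2 = 71 mod 110
  k=4: 29^4 = 91 mod 110
  k=5: 29^5 = 91 * 29 = 109 mod 110
  k=8: 29^8 = 31 mod 110
  k=10: 29^10 = 31 * 71 = 1 mod 110  <- first divisor giving 1
Order = 10

10


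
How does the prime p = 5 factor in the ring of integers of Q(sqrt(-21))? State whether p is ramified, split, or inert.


K = Q(sqrt(-21)). Since d mod 4 = 3, disc(K) = -84.
Check p | disc: -84 mod 5 = 1.
p does not divide disc. Compute Legendre symbol (d/p):
4^((5-1)/2) mod 5 = 1
(d/p) = 1, so p splits: (p) = P*P' with e=1, f=1, g=2.
Therefore p is split.

split


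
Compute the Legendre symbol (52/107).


p = 107 is prime, so compute (52/107) with the reciprocity algorithm (Jacobi-symbol steps: pull out 2s via (2/n), flip via reciprocity, reduce):
  pull out 2: (2/107) = -1  (since 107 mod 8 = 3)
  pull out 2: (2/107) = -1  (since 107 mod 8 = 3)
  reciprocity: (13/107) -> +(107/13)
  reduce: (3/13)
  reciprocity: (3/13) -> +(13/3)
  reduce: (1/3)
  (1/3) = 1
Product of signs = 1
(52/107) = 1

1


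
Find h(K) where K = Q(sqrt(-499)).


K = Q(sqrt(-499)). d mod 4 = 1, so D = disc(K) = d = -499
h(K) equals the number of primitive reduced positive-definite forms (a, b, c) = a*x^2 + b*x*y + c*y^2 with b^2 - 4ac = D,
where reduced means |b| <= a <= c, with b >= 0 whenever |b| = a or a = c, and primitive means gcd(a, b, c) = 1.
Reduced forces 3a^2 <= |D| = 499, so 1 <= a <= 12; b must have the parity of D, and c = (b^2 - D)/(4a) must be an integer >= a.
Enumerate a = 1..12, b in [-a, a]:
  a=1: (1, 1, 125)  [1]
  a=2..4: none
  a=5: (5, -1, 25), (5, 1, 25)  [2]
  a=6..12: none
Total reduced forms: 1 + 2 = 3
h = 3

3


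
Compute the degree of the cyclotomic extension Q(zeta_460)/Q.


The degree equals Euler's totient phi(460).
460 = 2^2 * 5 * 23
phi(460) = 176

176


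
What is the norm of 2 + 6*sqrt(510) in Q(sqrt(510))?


N(a + b*sqrt(d)) = a^2 - d*b^2
= (2)^2 - (510)*(6)^2
= 4 - 18360
= -18356

-18356


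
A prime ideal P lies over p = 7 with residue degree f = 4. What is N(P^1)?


N(P^a) = p^(a*f)
= 7^(1*4)
= 7^4
= 2401

2401


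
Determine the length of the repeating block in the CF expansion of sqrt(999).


Run the CF algorithm for sqrt(999).
a_0 = floor(sqrt(999)) = 31; set m_0=0, q_0=1.
Recurrence: m' = q*a - m,  q' = (d - m'^2)/q,  a' = floor((a_0 + m')/q').
  step 1: m=31, q=38, a=1
  step 2: m=7, q=25, a=1
  step 3: m=18, q=27, a=1
  step 4: m=9, q=34, a=1
  step 5: m=25, q=11, a=5
  step 6: m=30, q=9, a=6
  step 7: m=24, q=47, a=1
  step 8: m=23, q=10, a=5
  step 9: m=27, q=27, a=2
  step 10: m=27, q=10, a=5
  step 11: m=23, q=47, a=1
  step 12: m=24, q=9, a=6
  step 13: m=30, q=11, a=5
  step 14: m=25, q=34, a=1
  step 15: m=9, q=27, a=1
  step 16: m=18, q=25, a=1
  step 17: m=7, q=38, a=1
  step 18: m=31, q=1, a=62
a_18 = 2*a_0 = 62, so the period closes here.
sqrt(999) = [31; 1, 1, 1, 1, 5, 6, 1, 5, 2, 5, 1, 6, 5, 1, 1, 1, 1, 62]
Period length = 18

18


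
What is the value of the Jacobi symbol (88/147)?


Compute (88/147) via quadratic reciprocity:
  pull out 2: (2/147) = -1  (since 147 mod 8 = 3)
  pull out 2: (2/147) = -1  (since 147 mod 8 = 3)
  pull out 2: (2/147) = -1  (since 147 mod 8 = 3)
  reciprocity: (11/147) -> -(147/11)
  reduce: (4/11)
  pull out 2: (2/11) = -1  (since 11 mod 8 = 3)
  pull out 2: (2/11) = -1  (since 11 mod 8 = 3)
  (1/11) = 1
Product of signs = 1

1


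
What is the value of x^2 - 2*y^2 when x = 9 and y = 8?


x^2 - d*y^2
= 9^2 - 2*8^2
= 81 - 128
= -47

-47


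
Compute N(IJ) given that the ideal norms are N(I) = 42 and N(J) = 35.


N(IJ) = N(I) * N(J)
= 42 * 35
= 1470

1470


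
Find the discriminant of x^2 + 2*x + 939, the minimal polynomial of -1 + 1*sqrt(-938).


The element -1 + 1*sqrt(-938) has minimal polynomial:
x^2 + 2*x + 939
Discriminant = (2)^2 - 4*(939)
= 4 - 3756
= -3752

-3752


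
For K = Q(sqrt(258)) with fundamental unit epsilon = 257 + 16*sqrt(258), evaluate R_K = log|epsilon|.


epsilon = 257 + 16*sqrt(258)
= 513.9981
R = ln(513.9981)
= 6.2422

6.2422


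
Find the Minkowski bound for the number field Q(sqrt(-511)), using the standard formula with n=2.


d = -511, d mod 4 = 1, so disc(K) = d = -511; |disc(K)| = 511
Imaginary quadratic field, so n = 2, s = r2 = 1, r1 = 0
M = (n!/n^n) * (4/pi)^s * sqrt(|disc(K)|) = (2!/2^2) * (4/pi)^1 * sqrt(511)
= 0.5 * 1.273240 * 22.605309
= 14.3910

14.3910


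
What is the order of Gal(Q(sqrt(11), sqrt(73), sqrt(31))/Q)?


The 3 square roots of distinct primes are multiplicatively independent over Q,
so [K:Q] = 2^3 and Gal(K/Q) is isomorphic to (Z/2Z)^3.
|Gal| = 2^3 = 8

8


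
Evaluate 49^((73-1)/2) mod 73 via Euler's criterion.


p = 73 is prime and the exponent is (p-1)/2 = 36, so by Euler's criterion 49^36 = (49/73) = +1 or -1 mod 73.
Compute by square-and-multiply:
  36 = 32 + 4 (binary 100100)
  Repeated squaring mod 73: 49^1 = 49, 49^2 = 65, 49^4 = 64, 49^8 = 8, 49^16 = 64, 49^32 = 8
  49^36 = 49^32 * 49^4 = 8 * 64 mod 73
    8 * 64 = 512 = 1 mod 73
  49^36 = 1 mod 73
Result 1: 49 is a quadratic residue mod 73.
49^36 mod 73 = 1

1


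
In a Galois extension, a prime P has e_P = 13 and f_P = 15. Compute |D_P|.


|D_P| = e * f
= 13 * 15
= 195

195


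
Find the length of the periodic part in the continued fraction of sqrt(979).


Run the CF algorithm for sqrt(979).
a_0 = floor(sqrt(979)) = 31; set m_0=0, q_0=1.
Recurrence: m' = q*a - m,  q' = (d - m'^2)/q,  a' = floor((a_0 + m')/q').
  step 1: m=31, q=18, a=3
  step 2: m=23, q=25, a=2
  step 3: m=27, q=10, a=5
  step 4: m=23, q=45, a=1
  step 5: m=22, q=11, a=4
  step 6: m=22, q=45, a=1
  step 7: m=23, q=10, a=5
  step 8: m=27, q=25, a=2
  step 9: m=23, q=18, a=3
  step 10: m=31, q=1, a=62
a_10 = 2*a_0 = 62, so the period closes here.
sqrt(979) = [31; 3, 2, 5, 1, 4, 1, 5, 2, 3, 62]
Period length = 10

10


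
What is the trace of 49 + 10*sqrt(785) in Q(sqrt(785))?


Tr(a + b*sqrt(d)) = (a + b*sqrt(d)) + (a - b*sqrt(d)) = 2a
= 2 * (49)
= 98

98


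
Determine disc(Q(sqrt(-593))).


For K = Q(sqrt(d)) with d squarefree: disc(K) = d if d = 1 mod 4, and disc(K) = 4d if d = 2 or 3 mod 4.
Here d = -593, and d mod 4 = 3.
d = 3 mod 4, not 1 (O_K = Z[sqrt(d)]), so disc(K) = 4d = 4 * (-593) = -2372

-2372


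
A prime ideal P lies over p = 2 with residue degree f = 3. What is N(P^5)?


N(P^a) = p^(a*f)
= 2^(5*3)
= 2^15
= 32768

32768


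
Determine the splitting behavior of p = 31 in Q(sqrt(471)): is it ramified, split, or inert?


K = Q(sqrt(471)). Since d mod 4 = 3, disc(K) = 1884.
Check p | disc: 1884 mod 31 = 24.
p does not divide disc. Compute Legendre symbol (d/p):
6^((31-1)/2) mod 31 = -1
(d/p) = -1, so p is inert: (p) stays prime with e=1, f=2, g=1.
Therefore p is inert.

inert


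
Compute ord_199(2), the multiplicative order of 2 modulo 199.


We want ord_199(2), the smallest k >= 1 with 2^k = 1 mod 199.
n = 199 = 199, phi(199) = 198; the order divides phi(n).
Divisors of 198: 1, 2, 3, 6, 9, 11, 18, 22, 33, 66, 99, 198
Repeated squaring mod 199: 2^1 = 2, 2^2 = 4, 2^4 = 16, 2^8 = 57, 2^16 = 65, 2^32 = 46, 2^64 = 126, 2^128 = 155
Test divisors in increasing order:
  k=1: 2^1 = 2 mod 199
  k=2: 2^2 = 4 mod 199
  k=3: 2^3 = 4 * 2 = 8 mod 199
  k=6: 2^6 = 16 * 4 = 64 mod 199
  k=9: 2^9 = 57 * 2 = 114 mod 199
  k=11: 2^11 = 57 * 4 * 2 = 58 mod 199
  k=18: 2^18 = 65 * 4 = 61 mod 199
  k=22: 2^22 = 65 * 16 * 4 = 180 mod 199
  k=33: 2^33 = 46 * 2 = 92 mod 199
  k=66: 2^66 = 126 * 4 = 106 mod 199
  k=99: 2^99 = 126 * 46 * 4 * 2 = 1 mod 199  <- first divisor giving 1
Order = 99

99


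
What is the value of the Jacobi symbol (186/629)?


Compute (186/629) via quadratic reciprocity:
  pull out 2: (2/629) = -1  (since 629 mod 8 = 5)
  reciprocity: (93/629) -> +(629/93)
  reduce: (71/93)
  reciprocity: (71/93) -> +(93/71)
  reduce: (22/71)
  pull out 2: (2/71) = +1  (since 71 mod 8 = 7)
  reciprocity: (11/71) -> -(71/11)
  reduce: (5/11)
  reciprocity: (5/11) -> +(11/5)
  reduce: (1/5)
  (1/5) = 1
Product of signs = 1

1


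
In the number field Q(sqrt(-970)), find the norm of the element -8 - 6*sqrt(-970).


N(a + b*sqrt(d)) = a^2 - d*b^2
= (-8)^2 - (-970)*(-6)^2
= 64 + 34920
= 34984

34984


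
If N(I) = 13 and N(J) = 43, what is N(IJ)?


N(IJ) = N(I) * N(J)
= 13 * 43
= 559

559


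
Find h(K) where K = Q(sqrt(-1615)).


K = Q(sqrt(-1615)). d mod 4 = 1, so D = disc(K) = d = -1615
h(K) equals the number of primitive reduced positive-definite forms (a, b, c) = a*x^2 + b*x*y + c*y^2 with b^2 - 4ac = D,
where reduced means |b| <= a <= c, with b >= 0 whenever |b| = a or a = c, and primitive means gcd(a, b, c) = 1.
Reduced forces 3a^2 <= |D| = 1615, so 1 <= a <= 23; b must have the parity of D, and c = (b^2 - D)/(4a) must be an integer >= a.
Enumerate a = 1..23, b in [-a, a]:
  a=1: (1, 1, 404)  [1]
  a=2: (2, -1, 202), (2, 1, 202)  [2]
  a=3: none
  a=4: (4, -1, 101), (4, 1, 101)  [2]
  a=5: (5, 5, 82)  [1]
  a=6: none
  a=7: (7, -3, 58), (7, 3, 58)  [2]
  a=8: (8, -7, 52), (8, 7, 52)  [2]
  a=9: none
  a=10: (10, -5, 41), (10, 5, 41)  [2]
  a=11..12: none
  a=13: (13, -7, 32), (13, 7, 32)  [2]
  a=14: (14, -11, 31), (14, -3, 29), (14, 3, 29), (14, 11, 31)  [4]
  a=15: none
  a=16: (16, -7, 26), (16, 7, 26)  [2]
  a=17: (17, 17, 28)  [1]
  a=18: none
  a=19: (19, 19, 26)  [1]
  a=20: (20, -15, 23), (20, 15, 23)  [2]
  a=21..23: none
Total reduced forms: 1 + 2 + 2 + 1 + 2 + 2 + 2 + 2 + 4 + 2 + 1 + 1 + 2 = 24
h = 24

24


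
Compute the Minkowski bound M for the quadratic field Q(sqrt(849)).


d = 849, d mod 4 = 1, so disc(K) = d = 849; |disc(K)| = 849
Real quadratic field, so n = 2, s = r2 = 0, r1 = 2
M = (n!/n^n) * (4/pi)^s * sqrt(|disc(K)|) = (2!/2^2) * (4/pi)^0 * sqrt(849)
= 0.5 * 1.000000 * 29.137605
= 14.5688

14.5688


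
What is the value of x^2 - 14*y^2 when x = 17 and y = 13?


x^2 - d*y^2
= 17^2 - 14*13^2
= 289 - 2366
= -2077

-2077


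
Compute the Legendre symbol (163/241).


p = 241 is prime, so compute (163/241) with the reciprocity algorithm (Jacobi-symbol steps: pull out 2s via (2/n), flip via reciprocity, reduce):
  reciprocity: (163/241) -> +(241/163)
  reduce: (78/163)
  pull out 2: (2/163) = -1  (since 163 mod 8 = 3)
  reciprocity: (39/163) -> -(163/39)
  reduce: (7/39)
  reciprocity: (7/39) -> -(39/7)
  reduce: (4/7)
  pull out 2: (2/7) = +1  (since 7 mod 8 = 7)
  pull out 2: (2/7) = +1  (since 7 mod 8 = 7)
  (1/7) = 1
Product of signs = -1
(163/241) = -1

-1


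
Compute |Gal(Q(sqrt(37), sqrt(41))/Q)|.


The 2 square roots of distinct primes are multiplicatively independent over Q,
so [K:Q] = 2^2 and Gal(K/Q) is isomorphic to (Z/2Z)^2.
|Gal| = 2^2 = 4

4


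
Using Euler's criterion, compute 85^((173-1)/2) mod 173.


p = 173 is prime and the exponent is (p-1)/2 = 86, so by Euler's criterion 85^86 = (85/173) = +1 or -1 mod 173.
Compute by square-and-multiply:
  86 = 64 + 16 + 4 + 2 (binary 1010110)
  Repeated squaring mod 173: 85^1 = 85, 85^2 = 132, 85^4 = 124, 85^8 = 152, 85^16 = 95, 85^32 = 29, 85^64 = 149
  85^86 = 85^64 * 85^16 * 85^4 * 85^2 = 149 * 95 * 124 * 132 mod 173
    149 * 95 = 14155 = 142 mod 173
    142 * 124 = 17608 = 135 mod 173
    135 * 132 = 17820 = 1 mod 173
  85^86 = 1 mod 173
Result 1: 85 is a quadratic residue mod 173.
85^86 mod 173 = 1

1


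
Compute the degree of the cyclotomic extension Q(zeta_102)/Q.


The degree equals Euler's totient phi(102).
102 = 2 * 3 * 17
phi(102) = 32

32


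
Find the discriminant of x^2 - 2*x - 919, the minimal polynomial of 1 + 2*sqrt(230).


The element 1 + 2*sqrt(230) has minimal polynomial:
x^2 - 2*x - 919
Discriminant = (-2)^2 - 4*(-919)
= 4 + 3676
= 3680

3680


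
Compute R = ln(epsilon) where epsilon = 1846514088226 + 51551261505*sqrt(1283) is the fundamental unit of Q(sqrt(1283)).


epsilon = 1846514088226 + 51551261505*sqrt(1283)
= 3.6930e+12
R = ln(3.6930e+12)
= 28.9375

28.9375


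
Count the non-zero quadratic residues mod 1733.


For prime p, the number of non-zero quadratic residues is (p-1)/2.
= (1733-1)/2
= 866

866


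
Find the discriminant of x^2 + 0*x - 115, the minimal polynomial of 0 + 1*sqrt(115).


The element 0 + 1*sqrt(115) has minimal polynomial:
x^2 + 0*x - 115
Discriminant = (0)^2 - 4*(-115)
= 0 + 460
= 460

460


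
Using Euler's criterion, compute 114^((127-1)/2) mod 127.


p = 127 is prime and the exponent is (p-1)/2 = 63, so by Euler's criterion 114^63 = (114/127) = +1 or -1 mod 127.
Compute by square-and-multiply:
  63 = 32 + 16 + 8 + 4 + 2 + 1 (binary 111111)
  Repeated squaring mod 127: 114^1 = 114, 114^2 = 42, 114^4 = 113, 114^8 = 69, 114^16 = 62, 114^32 = 34
  114^63 = 114^32 * 114^16 * 114^8 * 114^4 * 114^2 * 114^1 = 34 * 62 * 69 * 113 * 42 * 114 mod 127
    34 * 62 = 2108 = 76 mod 127
    76 * 69 = 5244 = 37 mod 127
    37 * 113 = 4181 = 117 mod 127
    117 * 42 = 4914 = 88 mod 127
    88 * 114 = 10032 = 126 mod 127
  114^63 = 126 mod 127
Result 126 = p - 1 = -1 mod 127: 114 is a quadratic non-residue mod 127. As a residue in [0, p-1] the value is 126.
114^63 mod 127 = 126

126


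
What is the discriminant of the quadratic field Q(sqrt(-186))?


For K = Q(sqrt(d)) with d squarefree: disc(K) = d if d = 1 mod 4, and disc(K) = 4d if d = 2 or 3 mod 4.
Here d = -186, and d mod 4 = 2.
d = 2 mod 4, not 1 (O_K = Z[sqrt(d)]), so disc(K) = 4d = 4 * (-186) = -744

-744


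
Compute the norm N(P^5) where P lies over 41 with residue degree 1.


N(P^a) = p^(a*f)
= 41^(5*1)
= 41^5
= 115856201

115856201


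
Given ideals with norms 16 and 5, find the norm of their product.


N(IJ) = N(I) * N(J)
= 16 * 5
= 80

80


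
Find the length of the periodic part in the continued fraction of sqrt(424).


Run the CF algorithm for sqrt(424).
a_0 = floor(sqrt(424)) = 20; set m_0=0, q_0=1.
Recurrence: m' = q*a - m,  q' = (d - m'^2)/q,  a' = floor((a_0 + m')/q').
  step 1: m=20, q=24, a=1
  step 2: m=4, q=17, a=1
  step 3: m=13, q=15, a=2
  step 4: m=17, q=9, a=4
  step 5: m=19, q=7, a=5
  step 6: m=16, q=24, a=1
  step 7: m=8, q=15, a=1
  step 8: m=7, q=25, a=1
  step 9: m=18, q=4, a=9
  step 10: m=18, q=25, a=1
  step 11: m=7, q=15, a=1
  step 12: m=8, q=24, a=1
  step 13: m=16, q=7, a=5
  step 14: m=19, q=9, a=4
  step 15: m=17, q=15, a=2
  step 16: m=13, q=17, a=1
  step 17: m=4, q=24, a=1
  step 18: m=20, q=1, a=40
a_18 = 2*a_0 = 40, so the period closes here.
sqrt(424) = [20; 1, 1, 2, 4, 5, 1, 1, 1, 9, 1, 1, 1, 5, 4, 2, 1, 1, 40]
Period length = 18

18


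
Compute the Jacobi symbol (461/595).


Compute (461/595) via quadratic reciprocity:
  reciprocity: (461/595) -> +(595/461)
  reduce: (134/461)
  pull out 2: (2/461) = -1  (since 461 mod 8 = 5)
  reciprocity: (67/461) -> +(461/67)
  reduce: (59/67)
  reciprocity: (59/67) -> -(67/59)
  reduce: (8/59)
  pull out 2: (2/59) = -1  (since 59 mod 8 = 3)
  pull out 2: (2/59) = -1  (since 59 mod 8 = 3)
  pull out 2: (2/59) = -1  (since 59 mod 8 = 3)
  (1/59) = 1
Product of signs = -1

-1


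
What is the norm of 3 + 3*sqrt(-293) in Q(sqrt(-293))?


N(a + b*sqrt(d)) = a^2 - d*b^2
= (3)^2 - (-293)*(3)^2
= 9 + 2637
= 2646

2646


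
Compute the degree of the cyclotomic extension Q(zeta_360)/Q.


The degree equals Euler's totient phi(360).
360 = 2^3 * 3^2 * 5
phi(360) = 96

96


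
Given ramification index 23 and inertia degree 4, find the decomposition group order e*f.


|D_P| = e * f
= 23 * 4
= 92

92


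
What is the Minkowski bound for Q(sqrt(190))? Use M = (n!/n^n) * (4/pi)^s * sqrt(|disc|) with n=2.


d = 190, d mod 4 = 2, so disc(K) = 4d = 760; |disc(K)| = 760
Real quadratic field, so n = 2, s = r2 = 0, r1 = 2
M = (n!/n^n) * (4/pi)^s * sqrt(|disc(K)|) = (2!/2^2) * (4/pi)^0 * sqrt(760)
= 0.5 * 1.000000 * 27.568098
= 13.7840

13.7840


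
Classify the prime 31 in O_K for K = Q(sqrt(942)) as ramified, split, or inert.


K = Q(sqrt(942)). Since d mod 4 = 2, disc(K) = 3768.
Check p | disc: 3768 mod 31 = 17.
p does not divide disc. Compute Legendre symbol (d/p):
12^((31-1)/2) mod 31 = -1
(d/p) = -1, so p is inert: (p) stays prime with e=1, f=2, g=1.
Therefore p is inert.

inert


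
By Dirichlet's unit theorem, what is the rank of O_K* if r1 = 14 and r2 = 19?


By Dirichlet's unit theorem:
rank = r1 + r2 - 1
= 14 + 19 - 1
= 32

32


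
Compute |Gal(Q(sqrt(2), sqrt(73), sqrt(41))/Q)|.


The 3 square roots of distinct primes are multiplicatively independent over Q,
so [K:Q] = 2^3 and Gal(K/Q) is isomorphic to (Z/2Z)^3.
|Gal| = 2^3 = 8

8


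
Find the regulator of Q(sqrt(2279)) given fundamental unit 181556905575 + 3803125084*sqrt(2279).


epsilon = 181556905575 + 3803125084*sqrt(2279)
= 3.6311e+11
R = ln(3.6311e+11)
= 26.6180

26.6180


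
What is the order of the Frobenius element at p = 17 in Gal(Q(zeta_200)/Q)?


The Frobenius at p in Gal(Q(zeta_n)/Q) = (Z/nZ)* is the class of p, so its order is ord_200(17), the smallest k >= 1 with 17^k = 1 mod 200.
n = 200 = 2^3 * 5^2, phi(200) = 80; the order divides phi(n).
Divisors of 80: 1, 2, 4, 5, 8, 10, 16, 20, 40, 80
Repeated squaring mod 200: 17^1 = 17, 17^2 = 89, 17^4 = 121, 17^8 = 41, 17^16 = 81, 17^32 = 161, 17^64 = 121
Test divisors in increasing order:
  k=1: 17^1 = 17 mod 200
  k=2: 17^2 = 89 mod 200
  k=4: 17^4 = 121 mod 200
  k=5: 17^5 = 121 * 17 = 57 mod 200
  k=8: 17^8 = 41 mod 200
  k=10: 17^10 = 41 * 89 = 49 mod 200
  k=16: 17^16 = 81 mod 200
  k=20: 17^20 = 81 * 121 = 1 mod 200  <- first divisor giving 1
Order = 20

20


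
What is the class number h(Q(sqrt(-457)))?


K = Q(sqrt(-457)). d mod 4 = 3, so D = disc(K) = 4d = -1828
h(K) equals the number of primitive reduced positive-definite forms (a, b, c) = a*x^2 + b*x*y + c*y^2 with b^2 - 4ac = D,
where reduced means |b| <= a <= c, with b >= 0 whenever |b| = a or a = c, and primitive means gcd(a, b, c) = 1.
Reduced forces 3a^2 <= |D| = 1828, so 1 <= a <= 24; b must have the parity of D, and c = (b^2 - D)/(4a) must be an integer >= a.
Enumerate a = 1..24, b in [-a, a]:
  a=1: (1, 0, 457)  [1]
  a=2: (2, 2, 229)  [1]
  a=3..10: none
  a=11: (11, -8, 43), (11, 8, 43)  [2]
  a=12..16: none
  a=17: (17, -12, 29), (17, 12, 29)  [2]
  a=18..21: none
  a=22: (22, -14, 23), (22, 14, 23)  [2]
  a=23..24: none
Total reduced forms: 1 + 1 + 2 + 2 + 2 = 8
h = 8

8


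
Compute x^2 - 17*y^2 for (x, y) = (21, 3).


x^2 - d*y^2
= 21^2 - 17*3^2
= 441 - 153
= 288

288


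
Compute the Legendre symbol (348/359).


p = 359 is prime, so compute (348/359) with the reciprocity algorithm (Jacobi-symbol steps: pull out 2s via (2/n), flip via reciprocity, reduce):
  pull out 2: (2/359) = +1  (since 359 mod 8 = 7)
  pull out 2: (2/359) = +1  (since 359 mod 8 = 7)
  reciprocity: (87/359) -> -(359/87)
  reduce: (11/87)
  reciprocity: (11/87) -> -(87/11)
  reduce: (10/11)
  pull out 2: (2/11) = -1  (since 11 mod 8 = 3)
  reciprocity: (5/11) -> +(11/5)
  reduce: (1/5)
  (1/5) = 1
Product of signs = -1
(348/359) = -1

-1


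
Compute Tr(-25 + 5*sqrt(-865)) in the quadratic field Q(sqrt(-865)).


Tr(a + b*sqrt(d)) = (a + b*sqrt(d)) + (a - b*sqrt(d)) = 2a
= 2 * (-25)
= -50

-50


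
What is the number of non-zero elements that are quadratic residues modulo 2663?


For prime p, the number of non-zero quadratic residues is (p-1)/2.
= (2663-1)/2
= 1331

1331


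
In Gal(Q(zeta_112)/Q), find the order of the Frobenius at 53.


The Frobenius at p in Gal(Q(zeta_n)/Q) = (Z/nZ)* is the class of p, so its order is ord_112(53), the smallest k >= 1 with 53^k = 1 mod 112.
n = 112 = 2^4 * 7, phi(112) = 48; the order divides phi(n).
Divisors of 48: 1, 2, 3, 4, 6, 8, 12, 16, 24, 48
Repeated squaring mod 112: 53^1 = 53, 53^2 = 9, 53^4 = 81, 53^8 = 65, 53^16 = 81, 53^32 = 65
Test divisors in increasing order:
  k=1: 53^1 = 53 mod 112
  k=2: 53^2 = 9 mod 112
  k=3: 53^3 = 9 * 53 = 29 mod 112
  k=4: 53^4 = 81 mod 112
  k=6: 53^6 = 81 * 9 = 57 mod 112
  k=8: 53^8 = 65 mod 112
  k=12: 53^12 = 65 * 81 = 1 mod 112  <- first divisor giving 1
Order = 12

12


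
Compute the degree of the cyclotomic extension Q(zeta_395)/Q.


The degree equals Euler's totient phi(395).
395 = 5 * 79
phi(395) = 312

312


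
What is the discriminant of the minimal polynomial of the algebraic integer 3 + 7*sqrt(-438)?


The element 3 + 7*sqrt(-438) has minimal polynomial:
x^2 - 6*x + 21471
Discriminant = (-6)^2 - 4*(21471)
= 36 - 85884
= -85848

-85848


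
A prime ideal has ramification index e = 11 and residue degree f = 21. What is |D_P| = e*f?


|D_P| = e * f
= 11 * 21
= 231

231


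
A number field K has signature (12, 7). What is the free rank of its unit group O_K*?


By Dirichlet's unit theorem:
rank = r1 + r2 - 1
= 12 + 7 - 1
= 18

18


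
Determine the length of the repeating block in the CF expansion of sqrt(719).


Run the CF algorithm for sqrt(719).
a_0 = floor(sqrt(719)) = 26; set m_0=0, q_0=1.
Recurrence: m' = q*a - m,  q' = (d - m'^2)/q,  a' = floor((a_0 + m')/q').
  step 1: m=26, q=43, a=1
  step 2: m=17, q=10, a=4
  step 3: m=23, q=19, a=2
  step 4: m=15, q=26, a=1
  step 5: m=11, q=23, a=1
  step 6: m=12, q=25, a=1
  step 7: m=13, q=22, a=1
  step 8: m=9, q=29, a=1
  step 9: m=20, q=11, a=4
  step 10: m=24, q=13, a=3
  step 11: m=15, q=38, a=1
  step 12: m=23, q=5, a=9
  step 13: m=22, q=47, a=1
  step 14: m=25, q=2, a=25
  step 15: m=25, q=47, a=1
  step 16: m=22, q=5, a=9
  step 17: m=23, q=38, a=1
  step 18: m=15, q=13, a=3
  step 19: m=24, q=11, a=4
  step 20: m=20, q=29, a=1
  step 21: m=9, q=22, a=1
  step 22: m=13, q=25, a=1
  step 23: m=12, q=23, a=1
  step 24: m=11, q=26, a=1
  step 25: m=15, q=19, a=2
  step 26: m=23, q=10, a=4
  step 27: m=17, q=43, a=1
  step 28: m=26, q=1, a=52
a_28 = 2*a_0 = 52, so the period closes here.
sqrt(719) = [26; 1, 4, 2, 1, 1, 1, 1, 1, 4, 3, 1, 9, 1, 25, 1, 9, 1, 3, 4, 1, 1, 1, 1, 1, 2, 4, 1, 52]
Period length = 28

28


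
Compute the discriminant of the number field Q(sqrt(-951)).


For K = Q(sqrt(d)) with d squarefree: disc(K) = d if d = 1 mod 4, and disc(K) = 4d if d = 2 or 3 mod 4.
Here d = -951, and d mod 4 = 1.
d = 1 mod 4 (O_K = Z[(1+sqrt(d))/2]), so disc(K) = d = -951

-951


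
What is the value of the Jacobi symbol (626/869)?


Compute (626/869) via quadratic reciprocity:
  pull out 2: (2/869) = -1  (since 869 mod 8 = 5)
  reciprocity: (313/869) -> +(869/313)
  reduce: (243/313)
  reciprocity: (243/313) -> +(313/243)
  reduce: (70/243)
  pull out 2: (2/243) = -1  (since 243 mod 8 = 3)
  reciprocity: (35/243) -> -(243/35)
  reduce: (33/35)
  reciprocity: (33/35) -> +(35/33)
  reduce: (2/33)
  pull out 2: (2/33) = +1  (since 33 mod 8 = 1)
  (1/33) = 1
Product of signs = -1

-1


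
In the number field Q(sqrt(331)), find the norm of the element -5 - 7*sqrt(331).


N(a + b*sqrt(d)) = a^2 - d*b^2
= (-5)^2 - (331)*(-7)^2
= 25 - 16219
= -16194

-16194


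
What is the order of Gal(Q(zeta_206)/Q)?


|Gal(Q(zeta_206)/Q)| = phi(206)
= 102

102


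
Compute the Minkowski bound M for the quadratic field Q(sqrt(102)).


d = 102, d mod 4 = 2, so disc(K) = 4d = 408; |disc(K)| = 408
Real quadratic field, so n = 2, s = r2 = 0, r1 = 2
M = (n!/n^n) * (4/pi)^s * sqrt(|disc(K)|) = (2!/2^2) * (4/pi)^0 * sqrt(408)
= 0.5 * 1.000000 * 20.199010
= 10.0995

10.0995


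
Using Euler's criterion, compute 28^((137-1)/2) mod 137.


p = 137 is prime and the exponent is (p-1)/2 = 68, so by Euler's criterion 28^68 = (28/137) = +1 or -1 mod 137.
Compute by square-and-multiply:
  68 = 64 + 4 (binary 1000100)
  Repeated squaring mod 137: 28^1 = 28, 28^2 = 99, 28^4 = 74, 28^8 = 133, 28^16 = 16, 28^32 = 119, 28^64 = 50
  28^68 = 28^64 * 28^4 = 50 * 74 mod 137
    50 * 74 = 3700 = 1 mod 137
  28^68 = 1 mod 137
Result 1: 28 is a quadratic residue mod 137.
28^68 mod 137 = 1

1


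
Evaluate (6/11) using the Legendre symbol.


p = 11 is prime, so compute (6/11) with the reciprocity algorithm (Jacobi-symbol steps: pull out 2s via (2/n), flip via reciprocity, reduce):
  pull out 2: (2/11) = -1  (since 11 mod 8 = 3)
  reciprocity: (3/11) -> -(11/3)
  reduce: (2/3)
  pull out 2: (2/3) = -1  (since 3 mod 8 = 3)
  (1/3) = 1
Product of signs = -1
(6/11) = -1

-1


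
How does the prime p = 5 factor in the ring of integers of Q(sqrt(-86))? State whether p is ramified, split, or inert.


K = Q(sqrt(-86)). Since d mod 4 = 2, disc(K) = -344.
Check p | disc: -344 mod 5 = 1.
p does not divide disc. Compute Legendre symbol (d/p):
4^((5-1)/2) mod 5 = 1
(d/p) = 1, so p splits: (p) = P*P' with e=1, f=1, g=2.
Therefore p is split.

split


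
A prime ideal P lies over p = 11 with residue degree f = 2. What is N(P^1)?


N(P^a) = p^(a*f)
= 11^(1*2)
= 11^2
= 121

121


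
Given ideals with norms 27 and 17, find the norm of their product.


N(IJ) = N(I) * N(J)
= 27 * 17
= 459

459


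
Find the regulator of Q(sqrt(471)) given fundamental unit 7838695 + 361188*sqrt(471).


epsilon = 7838695 + 361188*sqrt(471)
= 1.5677e+07
R = ln(1.5677e+07)
= 16.5677

16.5677


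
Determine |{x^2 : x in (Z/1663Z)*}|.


For prime p, the number of non-zero quadratic residues is (p-1)/2.
= (1663-1)/2
= 831

831


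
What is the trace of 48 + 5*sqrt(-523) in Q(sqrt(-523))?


Tr(a + b*sqrt(d)) = (a + b*sqrt(d)) + (a - b*sqrt(d)) = 2a
= 2 * (48)
= 96

96


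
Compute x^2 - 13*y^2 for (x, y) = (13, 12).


x^2 - d*y^2
= 13^2 - 13*12^2
= 169 - 1872
= -1703

-1703


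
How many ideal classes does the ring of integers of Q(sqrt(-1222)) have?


K = Q(sqrt(-1222)). d mod 4 = 2, so D = disc(K) = 4d = -4888
h(K) equals the number of primitive reduced positive-definite forms (a, b, c) = a*x^2 + b*x*y + c*y^2 with b^2 - 4ac = D,
where reduced means |b| <= a <= c, with b >= 0 whenever |b| = a or a = c, and primitive means gcd(a, b, c) = 1.
Reduced forces 3a^2 <= |D| = 4888, so 1 <= a <= 40; b must have the parity of D, and c = (b^2 - D)/(4a) must be an integer >= a.
Enumerate a = 1..40, b in [-a, a]:
  a=1: (1, 0, 1222)  [1]
  a=2: (2, 0, 611)  [1]
  a=3..12: none
  a=13: (13, 0, 94)  [1]
  a=14..16: none
  a=17: (17, -12, 74), (17, 12, 74)  [2]
  a=18..25: none
  a=26: (26, 0, 47)  [1]
  a=27..28: none
  a=29: (29, -10, 43), (29, 10, 43)  [2]
  a=30: none
  a=31: (31, -14, 41), (31, 14, 41)  [2]
  a=32..33: none
  a=34: (34, -12, 37), (34, 12, 37)  [2]
  a=35..40: none
Total reduced forms: 1 + 1 + 1 + 2 + 1 + 2 + 2 + 2 = 12
h = 12

12


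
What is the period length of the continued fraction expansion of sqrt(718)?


Run the CF algorithm for sqrt(718).
a_0 = floor(sqrt(718)) = 26; set m_0=0, q_0=1.
Recurrence: m' = q*a - m,  q' = (d - m'^2)/q,  a' = floor((a_0 + m')/q').
  step 1: m=26, q=42, a=1
  step 2: m=16, q=11, a=3
  step 3: m=17, q=39, a=1
  step 4: m=22, q=6, a=8
  step 5: m=26, q=7, a=7
  step 6: m=23, q=27, a=1
  step 7: m=4, q=26, a=1
  step 8: m=22, q=9, a=5
  step 9: m=23, q=21, a=2
  step 10: m=19, q=17, a=2
  step 11: m=15, q=29, a=1
  step 12: m=14, q=18, a=2
  step 13: m=22, q=13, a=3
  step 14: m=17, q=33, a=1
  step 15: m=16, q=14, a=3
  step 16: m=26, q=3, a=17
  step 17: m=25, q=31, a=1
  step 18: m=6, q=22, a=1
  step 19: m=16, q=21, a=2
  step 20: m=26, q=2, a=26
  step 21: m=26, q=21, a=2
  step 22: m=16, q=22, a=1
  step 23: m=6, q=31, a=1
  step 24: m=25, q=3, a=17
  step 25: m=26, q=14, a=3
  step 26: m=16, q=33, a=1
  step 27: m=17, q=13, a=3
  step 28: m=22, q=18, a=2
  step 29: m=14, q=29, a=1
  step 30: m=15, q=17, a=2
  step 31: m=19, q=21, a=2
  step 32: m=23, q=9, a=5
  step 33: m=22, q=26, a=1
  step 34: m=4, q=27, a=1
  step 35: m=23, q=7, a=7
  step 36: m=26, q=6, a=8
  step 37: m=22, q=39, a=1
  step 38: m=17, q=11, a=3
  step 39: m=16, q=42, a=1
  step 40: m=26, q=1, a=52
a_40 = 2*a_0 = 52, so the period closes here.
sqrt(718) = [26; 1, 3, 1, 8, 7, 1, 1, 5, 2, 2, 1, 2, 3, 1, 3, 17, 1, 1, 2, 26, 2, 1, 1, 17, 3, 1, 3, 2, 1, 2, 2, 5, 1, 1, 7, 8, 1, 3, 1, 52]
Period length = 40

40


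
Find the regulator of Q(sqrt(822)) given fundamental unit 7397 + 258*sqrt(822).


epsilon = 7397 + 258*sqrt(822)
= 14793.9999
R = ln(14793.9999)
= 9.6020

9.6020
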